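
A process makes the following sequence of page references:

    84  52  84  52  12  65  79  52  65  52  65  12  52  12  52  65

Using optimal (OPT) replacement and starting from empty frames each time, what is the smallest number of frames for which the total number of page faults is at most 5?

4

f=1: 16 faults
f=2: 8 faults
f=3: 6 faults
f=4: 5 faults
f=5: 5 faults
Smallest f with faults ≤ 5 is 4.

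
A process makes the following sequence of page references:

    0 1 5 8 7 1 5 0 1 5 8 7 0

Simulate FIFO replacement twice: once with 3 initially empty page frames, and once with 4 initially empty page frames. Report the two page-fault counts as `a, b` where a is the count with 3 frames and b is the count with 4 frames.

10, 11

3 frames: F F F F F F F F . . F F . → 10 faults.
4 frames: F F F F F . . F F F F F F → 11 faults.
11 > 10: adding a frame increased faults — Belady's anomaly.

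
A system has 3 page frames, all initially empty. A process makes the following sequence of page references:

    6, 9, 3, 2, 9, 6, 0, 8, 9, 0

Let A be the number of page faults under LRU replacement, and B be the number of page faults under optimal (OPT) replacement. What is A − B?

2

Under LRU: F F F F . F F F F . → 8 faults.
Under OPT: F F F F . . F F . . → 6 faults.
A − B = 8 − 6 = 2.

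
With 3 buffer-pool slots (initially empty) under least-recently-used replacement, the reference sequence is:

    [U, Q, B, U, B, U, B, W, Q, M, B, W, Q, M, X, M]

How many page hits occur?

5

U -> fault, frames {U}
Q -> fault, frames {U,Q}
B -> fault, frames {U,Q,B}
U -> hit
B -> hit
U -> hit
B -> hit
W -> fault, evict Q, frames {U,B,W}
Q -> fault, evict U, frames {B,W,Q}
M -> fault, evict B, frames {W,Q,M}
B -> fault, evict W, frames {Q,M,B}
W -> fault, evict Q, frames {M,B,W}
Q -> fault, evict M, frames {B,W,Q}
M -> fault, evict B, frames {W,Q,M}
X -> fault, evict W, frames {Q,M,X}
M -> hit
Hits: 5.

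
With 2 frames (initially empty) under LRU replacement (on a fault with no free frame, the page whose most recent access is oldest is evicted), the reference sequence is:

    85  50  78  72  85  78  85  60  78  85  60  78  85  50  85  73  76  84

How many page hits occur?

2

85 → miss, frames {85}
50 → miss, frames {85,50}
78 → miss, evict 85, frames {50,78}
72 → miss, evict 50, frames {78,72}
85 → miss, evict 78, frames {72,85}
78 → miss, evict 72, frames {85,78}
85 → hit
60 → miss, evict 78, frames {85,60}
78 → miss, evict 85, frames {60,78}
85 → miss, evict 60, frames {78,85}
60 → miss, evict 78, frames {85,60}
78 → miss, evict 85, frames {60,78}
85 → miss, evict 60, frames {78,85}
50 → miss, evict 78, frames {85,50}
85 → hit
73 → miss, evict 50, frames {85,73}
76 → miss, evict 85, frames {73,76}
84 → miss, evict 73, frames {76,84}
Hits: 2.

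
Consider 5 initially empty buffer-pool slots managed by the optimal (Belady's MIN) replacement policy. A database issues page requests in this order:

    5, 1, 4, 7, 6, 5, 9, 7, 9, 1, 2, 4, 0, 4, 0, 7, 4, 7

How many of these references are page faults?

8

5 -> fault, frames [5]
1 -> fault, frames [5, 1]
4 -> fault, frames [5, 1, 4]
7 -> fault, frames [5, 1, 4, 7]
6 -> fault, frames [5, 1, 4, 7, 6]
5 -> hit
9 -> fault, evict 6, frames [5, 1, 4, 7, 9]
7 -> hit
9 -> hit
1 -> hit
2 -> fault, evict 9, frames [5, 1, 4, 7, 2]
4 -> hit
0 -> fault, evict 2, frames [5, 1, 4, 7, 0]
4 -> hit
0 -> hit
7 -> hit
4 -> hit
7 -> hit
Page faults: 8.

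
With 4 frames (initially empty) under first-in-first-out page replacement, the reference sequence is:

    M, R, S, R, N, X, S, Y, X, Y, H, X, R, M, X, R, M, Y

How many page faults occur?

M -> miss, frames [M]
R -> miss, frames [M, R]
S -> miss, frames [M, R, S]
R -> hit
N -> miss, frames [M, R, S, N]
X -> miss, evict M, frames [R, S, N, X]
S -> hit
Y -> miss, evict R, frames [S, N, X, Y]
X -> hit
Y -> hit
H -> miss, evict S, frames [N, X, Y, H]
X -> hit
R -> miss, evict N, frames [X, Y, H, R]
M -> miss, evict X, frames [Y, H, R, M]
X -> miss, evict Y, frames [H, R, M, X]
R -> hit
M -> hit
Y -> miss, evict H, frames [R, M, X, Y]
Page faults: 11.

11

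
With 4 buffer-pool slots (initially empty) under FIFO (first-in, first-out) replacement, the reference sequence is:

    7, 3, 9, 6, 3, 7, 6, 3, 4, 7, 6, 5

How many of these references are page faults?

7 -> fault, frames {7}
3 -> fault, frames {7,3}
9 -> fault, frames {7,3,9}
6 -> fault, frames {7,3,9,6}
3 -> hit
7 -> hit
6 -> hit
3 -> hit
4 -> fault, evict 7, frames {3,9,6,4}
7 -> fault, evict 3, frames {9,6,4,7}
6 -> hit
5 -> fault, evict 9, frames {6,4,7,5}
Page faults: 7.

7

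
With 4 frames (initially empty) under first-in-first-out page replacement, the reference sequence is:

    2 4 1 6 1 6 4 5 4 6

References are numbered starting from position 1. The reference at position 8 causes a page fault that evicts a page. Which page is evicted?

2

pos 1: 2 → miss, frames [2]
pos 2: 4 → miss, frames [2, 4]
pos 3: 1 → miss, frames [2, 4, 1]
pos 4: 6 → miss, frames [2, 4, 1, 6]
pos 5: 1 → hit
pos 6: 6 → hit
pos 7: 4 → hit
pos 8: 5 → miss, evict 2, frames [4, 1, 6, 5]
At position 8, page 2 is evicted.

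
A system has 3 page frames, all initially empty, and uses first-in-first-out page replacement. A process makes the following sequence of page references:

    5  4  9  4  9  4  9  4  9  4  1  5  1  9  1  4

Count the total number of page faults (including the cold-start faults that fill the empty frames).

6

5 → miss, frames [5]
4 → miss, frames [5, 4]
9 → miss, frames [5, 4, 9]
4 → hit
9 → hit
4 → hit
9 → hit
4 → hit
9 → hit
4 → hit
1 → miss, evict 5, frames [4, 9, 1]
5 → miss, evict 4, frames [9, 1, 5]
1 → hit
9 → hit
1 → hit
4 → miss, evict 9, frames [1, 5, 4]
Page faults: 6.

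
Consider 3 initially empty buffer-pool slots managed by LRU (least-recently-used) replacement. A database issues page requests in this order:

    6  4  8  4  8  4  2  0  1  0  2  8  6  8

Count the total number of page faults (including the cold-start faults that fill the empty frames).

8

6 -> miss, frames [6]
4 -> miss, frames [6, 4]
8 -> miss, frames [6, 4, 8]
4 -> hit
8 -> hit
4 -> hit
2 -> miss, evict 6, frames [8, 4, 2]
0 -> miss, evict 8, frames [4, 2, 0]
1 -> miss, evict 4, frames [2, 0, 1]
0 -> hit
2 -> hit
8 -> miss, evict 1, frames [0, 2, 8]
6 -> miss, evict 0, frames [2, 8, 6]
8 -> hit
Page faults: 8.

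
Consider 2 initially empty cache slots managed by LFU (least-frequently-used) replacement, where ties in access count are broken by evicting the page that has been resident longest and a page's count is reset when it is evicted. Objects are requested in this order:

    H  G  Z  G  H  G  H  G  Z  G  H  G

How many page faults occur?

6

H -> fault, frames {H}
G -> fault, frames {H,G}
Z -> fault, evict H, frames {G,Z}
G -> hit
H -> fault, evict Z, frames {G,H}
G -> hit
H -> hit
G -> hit
Z -> fault, evict H, frames {G,Z}
G -> hit
H -> fault, evict Z, frames {G,H}
G -> hit
Page faults: 6.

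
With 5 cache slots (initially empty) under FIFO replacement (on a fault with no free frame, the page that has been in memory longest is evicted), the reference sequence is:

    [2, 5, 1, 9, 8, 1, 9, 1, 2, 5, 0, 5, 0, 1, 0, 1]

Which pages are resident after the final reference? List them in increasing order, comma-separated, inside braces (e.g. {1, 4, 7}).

{0, 1, 5, 8, 9}

2: miss, frames [2]
5: miss, frames [2, 5]
1: miss, frames [2, 5, 1]
9: miss, frames [2, 5, 1, 9]
8: miss, frames [2, 5, 1, 9, 8]
1: hit
9: hit
1: hit
2: hit
5: hit
0: miss, evict 2, frames [5, 1, 9, 8, 0]
5: hit
0: hit
1: hit
0: hit
1: hit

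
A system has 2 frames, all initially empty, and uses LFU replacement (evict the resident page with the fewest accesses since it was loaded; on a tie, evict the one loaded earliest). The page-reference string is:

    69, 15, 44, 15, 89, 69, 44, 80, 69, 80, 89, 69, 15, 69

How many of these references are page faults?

11

69 -> fault, frames (69)
15 -> fault, frames (69 15)
44 -> fault, evict 69, frames (15 44)
15 -> hit
89 -> fault, evict 44, frames (15 89)
69 -> fault, evict 89, frames (15 69)
44 -> fault, evict 69, frames (15 44)
80 -> fault, evict 44, frames (15 80)
69 -> fault, evict 80, frames (15 69)
80 -> fault, evict 69, frames (15 80)
89 -> fault, evict 80, frames (15 89)
69 -> fault, evict 89, frames (15 69)
15 -> hit
69 -> hit
Page faults: 11.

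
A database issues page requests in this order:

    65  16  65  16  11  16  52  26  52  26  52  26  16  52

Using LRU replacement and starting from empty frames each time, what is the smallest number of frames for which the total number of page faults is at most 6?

f=1: 14 faults
f=2: 7 faults
f=3: 5 faults
f=4: 5 faults
f=5: 5 faults
Smallest f with faults ≤ 6 is 3.

3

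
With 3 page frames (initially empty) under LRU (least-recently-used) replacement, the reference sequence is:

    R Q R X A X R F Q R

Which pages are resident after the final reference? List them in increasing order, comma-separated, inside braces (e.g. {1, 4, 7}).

{F, Q, R}

R: fault, frames (R)
Q: fault, frames (R Q)
R: hit
X: fault, frames (Q R X)
A: fault, evict Q, frames (R X A)
X: hit
R: hit
F: fault, evict A, frames (X R F)
Q: fault, evict X, frames (R F Q)
R: hit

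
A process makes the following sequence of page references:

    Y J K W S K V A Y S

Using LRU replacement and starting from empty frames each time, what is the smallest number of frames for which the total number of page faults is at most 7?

7

f=1: 10 faults
f=2: 10 faults
f=3: 9 faults
f=4: 9 faults
f=5: 8 faults
f=6: 8 faults
f=7: 7 faults
Smallest f with faults ≤ 7 is 7.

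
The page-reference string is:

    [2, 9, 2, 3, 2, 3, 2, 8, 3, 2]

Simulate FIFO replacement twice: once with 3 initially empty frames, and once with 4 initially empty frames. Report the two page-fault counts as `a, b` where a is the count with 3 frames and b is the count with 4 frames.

5, 4

3 frames: F F . F . . . F . F → 5 faults.
4 frames: F F . F . . . F . . → 4 faults.
4 < 5: adding a frame reduced faults, as is typical.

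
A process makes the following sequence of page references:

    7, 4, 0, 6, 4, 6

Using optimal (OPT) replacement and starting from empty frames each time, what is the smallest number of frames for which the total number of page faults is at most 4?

f=1: 6 faults
f=2: 4 faults
f=3: 4 faults
f=4: 4 faults
Smallest f with faults ≤ 4 is 2.

2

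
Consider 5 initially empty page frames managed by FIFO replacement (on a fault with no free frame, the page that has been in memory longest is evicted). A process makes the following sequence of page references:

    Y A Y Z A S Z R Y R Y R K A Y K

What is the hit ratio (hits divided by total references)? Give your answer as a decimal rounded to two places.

0.56

Y → miss, frames [Y]
A → miss, frames [Y, A]
Y → hit
Z → miss, frames [Y, A, Z]
A → hit
S → miss, frames [Y, A, Z, S]
Z → hit
R → miss, frames [Y, A, Z, S, R]
Y → hit
R → hit
Y → hit
R → hit
K → miss, evict Y, frames [A, Z, S, R, K]
A → hit
Y → miss, evict A, frames [Z, S, R, K, Y]
K → hit
Hits: 9 of 16 references → 9/16 = 0.5625.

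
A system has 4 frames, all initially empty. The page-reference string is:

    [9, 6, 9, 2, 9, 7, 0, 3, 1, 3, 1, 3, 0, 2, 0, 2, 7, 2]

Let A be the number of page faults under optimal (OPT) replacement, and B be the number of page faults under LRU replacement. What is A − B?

-1

Under OPT: F F . F . F F F F . . . . . . . F . → 8 faults.
Under LRU: F F . F . F F F F . . . . F . . F . → 9 faults.
A − B = 8 − 9 = -1.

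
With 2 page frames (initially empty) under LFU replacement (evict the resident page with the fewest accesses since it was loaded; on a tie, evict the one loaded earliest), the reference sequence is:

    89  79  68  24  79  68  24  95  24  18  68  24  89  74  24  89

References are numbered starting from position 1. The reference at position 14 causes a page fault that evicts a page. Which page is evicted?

89

pos 1: 89 -> fault, frames {89}
pos 2: 79 -> fault, frames {89,79}
pos 3: 68 -> fault, evict 89, frames {79,68}
pos 4: 24 -> fault, evict 79, frames {68,24}
pos 5: 79 -> fault, evict 68, frames {24,79}
pos 6: 68 -> fault, evict 24, frames {79,68}
pos 7: 24 -> fault, evict 79, frames {68,24}
pos 8: 95 -> fault, evict 68, frames {24,95}
pos 9: 24 -> hit
pos 10: 18 -> fault, evict 95, frames {24,18}
pos 11: 68 -> fault, evict 18, frames {24,68}
pos 12: 24 -> hit
pos 13: 89 -> fault, evict 68, frames {24,89}
pos 14: 74 -> fault, evict 89, frames {24,74}
At position 14, page 89 is evicted.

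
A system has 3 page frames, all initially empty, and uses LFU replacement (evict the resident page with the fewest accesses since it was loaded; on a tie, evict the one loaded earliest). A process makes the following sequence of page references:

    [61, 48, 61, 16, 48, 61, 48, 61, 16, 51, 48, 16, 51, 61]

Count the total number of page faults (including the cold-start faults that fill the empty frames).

61 -> fault, frames {61}
48 -> fault, frames {61,48}
61 -> hit
16 -> fault, frames {61,48,16}
48 -> hit
61 -> hit
48 -> hit
61 -> hit
16 -> hit
51 -> fault, evict 16, frames {61,48,51}
48 -> hit
16 -> fault, evict 51, frames {61,48,16}
51 -> fault, evict 16, frames {61,48,51}
61 -> hit
Page faults: 6.

6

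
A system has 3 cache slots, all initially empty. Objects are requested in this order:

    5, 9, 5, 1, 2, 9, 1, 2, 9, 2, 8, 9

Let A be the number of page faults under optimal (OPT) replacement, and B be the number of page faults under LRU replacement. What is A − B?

Under OPT: F F . F F . . . . . F . → 5 faults.
Under LRU: F F . F F F . . . . F . → 6 faults.
A − B = 5 − 6 = -1.

-1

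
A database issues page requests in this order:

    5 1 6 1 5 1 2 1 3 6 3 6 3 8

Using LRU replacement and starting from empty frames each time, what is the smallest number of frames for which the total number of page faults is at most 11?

2

f=1: 14 faults
f=2: 8 faults
f=3: 7 faults
f=4: 7 faults
f=5: 6 faults
f=6: 6 faults
Smallest f with faults ≤ 11 is 2.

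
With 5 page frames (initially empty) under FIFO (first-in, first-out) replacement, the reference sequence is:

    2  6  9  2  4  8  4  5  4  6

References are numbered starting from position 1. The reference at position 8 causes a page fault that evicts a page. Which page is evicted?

pos 1: 2 → fault, frames (2)
pos 2: 6 → fault, frames (2 6)
pos 3: 9 → fault, frames (2 6 9)
pos 4: 2 → hit
pos 5: 4 → fault, frames (2 6 9 4)
pos 6: 8 → fault, frames (2 6 9 4 8)
pos 7: 4 → hit
pos 8: 5 → fault, evict 2, frames (6 9 4 8 5)
At position 8, page 2 is evicted.

2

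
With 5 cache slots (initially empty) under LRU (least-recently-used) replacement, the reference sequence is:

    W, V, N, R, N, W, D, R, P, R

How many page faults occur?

W: fault, frames {W}
V: fault, frames {W,V}
N: fault, frames {W,V,N}
R: fault, frames {W,V,N,R}
N: hit
W: hit
D: fault, frames {V,R,N,W,D}
R: hit
P: fault, evict V, frames {N,W,D,R,P}
R: hit
Page faults: 6.

6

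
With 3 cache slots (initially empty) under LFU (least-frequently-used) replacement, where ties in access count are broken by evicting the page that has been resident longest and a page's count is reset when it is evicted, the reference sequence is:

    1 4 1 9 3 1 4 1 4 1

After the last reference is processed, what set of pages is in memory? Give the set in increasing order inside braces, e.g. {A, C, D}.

1 → fault, frames [1]
4 → fault, frames [1, 4]
1 → hit
9 → fault, frames [1, 4, 9]
3 → fault, evict 4, frames [1, 9, 3]
1 → hit
4 → fault, evict 9, frames [1, 3, 4]
1 → hit
4 → hit
1 → hit

{1, 3, 4}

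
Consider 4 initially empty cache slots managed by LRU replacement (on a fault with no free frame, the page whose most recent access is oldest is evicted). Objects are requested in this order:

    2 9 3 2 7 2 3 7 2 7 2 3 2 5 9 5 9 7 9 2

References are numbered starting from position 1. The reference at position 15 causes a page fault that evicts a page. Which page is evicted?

pos 1: 2: fault, frames {2}
pos 2: 9: fault, frames {2,9}
pos 3: 3: fault, frames {2,9,3}
pos 4: 2: hit
pos 5: 7: fault, frames {9,3,2,7}
pos 6: 2: hit
pos 7: 3: hit
pos 8: 7: hit
pos 9: 2: hit
pos 10: 7: hit
pos 11: 2: hit
pos 12: 3: hit
pos 13: 2: hit
pos 14: 5: fault, evict 9, frames {7,3,2,5}
pos 15: 9: fault, evict 7, frames {3,2,5,9}
At position 15, page 7 is evicted.

7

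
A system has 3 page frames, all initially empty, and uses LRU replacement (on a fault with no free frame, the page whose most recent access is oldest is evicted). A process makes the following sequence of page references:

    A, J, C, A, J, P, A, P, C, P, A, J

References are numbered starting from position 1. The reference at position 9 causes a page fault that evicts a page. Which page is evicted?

J

pos 1: A: miss, frames (A)
pos 2: J: miss, frames (A J)
pos 3: C: miss, frames (A J C)
pos 4: A: hit
pos 5: J: hit
pos 6: P: miss, evict C, frames (A J P)
pos 7: A: hit
pos 8: P: hit
pos 9: C: miss, evict J, frames (A P C)
At position 9, page J is evicted.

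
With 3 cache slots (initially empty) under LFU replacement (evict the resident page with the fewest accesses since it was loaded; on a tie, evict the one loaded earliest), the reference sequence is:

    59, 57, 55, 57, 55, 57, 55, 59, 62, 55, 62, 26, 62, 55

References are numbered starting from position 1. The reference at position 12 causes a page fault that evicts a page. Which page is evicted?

pos 1: 59: miss, frames (59)
pos 2: 57: miss, frames (59 57)
pos 3: 55: miss, frames (59 57 55)
pos 4: 57: hit
pos 5: 55: hit
pos 6: 57: hit
pos 7: 55: hit
pos 8: 59: hit
pos 9: 62: miss, evict 59, frames (57 55 62)
pos 10: 55: hit
pos 11: 62: hit
pos 12: 26: miss, evict 62, frames (57 55 26)
At position 12, page 62 is evicted.

62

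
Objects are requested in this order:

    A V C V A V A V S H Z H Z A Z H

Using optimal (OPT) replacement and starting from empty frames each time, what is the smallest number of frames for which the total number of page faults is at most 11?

f=1: 16 faults
f=2: 9 faults
f=3: 6 faults
f=4: 6 faults
f=5: 6 faults
f=6: 6 faults
Smallest f with faults ≤ 11 is 2.

2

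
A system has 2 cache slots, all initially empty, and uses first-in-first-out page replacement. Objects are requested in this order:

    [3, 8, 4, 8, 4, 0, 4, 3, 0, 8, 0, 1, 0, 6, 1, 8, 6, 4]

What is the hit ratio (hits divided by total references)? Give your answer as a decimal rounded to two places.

3: miss, frames {3}
8: miss, frames {3,8}
4: miss, evict 3, frames {8,4}
8: hit
4: hit
0: miss, evict 8, frames {4,0}
4: hit
3: miss, evict 4, frames {0,3}
0: hit
8: miss, evict 0, frames {3,8}
0: miss, evict 3, frames {8,0}
1: miss, evict 8, frames {0,1}
0: hit
6: miss, evict 0, frames {1,6}
1: hit
8: miss, evict 1, frames {6,8}
6: hit
4: miss, evict 6, frames {8,4}
Hits: 7 of 18 references → 7/18 = 0.3889.

0.39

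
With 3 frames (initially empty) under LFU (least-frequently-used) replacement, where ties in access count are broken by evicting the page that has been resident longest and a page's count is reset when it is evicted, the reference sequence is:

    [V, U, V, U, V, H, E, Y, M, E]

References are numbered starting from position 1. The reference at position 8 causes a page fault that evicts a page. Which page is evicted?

pos 1: V: miss, frames {V}
pos 2: U: miss, frames {V,U}
pos 3: V: hit
pos 4: U: hit
pos 5: V: hit
pos 6: H: miss, frames {V,U,H}
pos 7: E: miss, evict H, frames {V,U,E}
pos 8: Y: miss, evict E, frames {V,U,Y}
At position 8, page E is evicted.

E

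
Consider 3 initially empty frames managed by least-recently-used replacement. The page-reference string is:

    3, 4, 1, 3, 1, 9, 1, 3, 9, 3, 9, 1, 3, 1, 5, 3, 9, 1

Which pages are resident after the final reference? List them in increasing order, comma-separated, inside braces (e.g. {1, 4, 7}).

{1, 3, 9}

3 -> fault, frames (3)
4 -> fault, frames (3 4)
1 -> fault, frames (3 4 1)
3 -> hit
1 -> hit
9 -> fault, evict 4, frames (3 1 9)
1 -> hit
3 -> hit
9 -> hit
3 -> hit
9 -> hit
1 -> hit
3 -> hit
1 -> hit
5 -> fault, evict 9, frames (3 1 5)
3 -> hit
9 -> fault, evict 1, frames (5 3 9)
1 -> fault, evict 5, frames (3 9 1)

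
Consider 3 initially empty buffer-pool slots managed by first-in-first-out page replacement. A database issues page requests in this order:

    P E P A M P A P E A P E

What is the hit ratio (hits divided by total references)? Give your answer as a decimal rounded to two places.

P → fault, frames {P}
E → fault, frames {P,E}
P → hit
A → fault, frames {P,E,A}
M → fault, evict P, frames {E,A,M}
P → fault, evict E, frames {A,M,P}
A → hit
P → hit
E → fault, evict A, frames {M,P,E}
A → fault, evict M, frames {P,E,A}
P → hit
E → hit
Hits: 5 of 12 references → 5/12 = 0.4167.

0.42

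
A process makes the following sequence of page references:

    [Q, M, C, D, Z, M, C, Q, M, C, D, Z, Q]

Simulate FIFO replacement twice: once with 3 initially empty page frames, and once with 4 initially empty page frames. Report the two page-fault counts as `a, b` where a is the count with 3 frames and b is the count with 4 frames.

10, 11

3 frames: F F F F F F F F . . F F . → 10 faults.
4 frames: F F F F F . . F F F F F F → 11 faults.
11 > 10: adding a frame increased faults — Belady's anomaly.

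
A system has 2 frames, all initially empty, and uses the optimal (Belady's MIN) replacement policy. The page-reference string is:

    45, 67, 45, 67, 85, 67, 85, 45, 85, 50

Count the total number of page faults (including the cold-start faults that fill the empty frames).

45 → miss, frames (45)
67 → miss, frames (45 67)
45 → hit
67 → hit
85 → miss, evict 45, frames (67 85)
67 → hit
85 → hit
45 → miss, evict 67, frames (85 45)
85 → hit
50 → miss, evict 45, frames (85 50)
Page faults: 5.

5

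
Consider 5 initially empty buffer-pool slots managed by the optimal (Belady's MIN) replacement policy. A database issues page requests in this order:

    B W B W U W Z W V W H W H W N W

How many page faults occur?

7

B → miss, frames {B}
W → miss, frames {B,W}
B → hit
W → hit
U → miss, frames {B,W,U}
W → hit
Z → miss, frames {B,W,U,Z}
W → hit
V → miss, frames {B,W,U,Z,V}
W → hit
H → miss, evict V, frames {B,W,U,Z,H}
W → hit
H → hit
W → hit
N → miss, evict H, frames {B,W,U,Z,N}
W → hit
Page faults: 7.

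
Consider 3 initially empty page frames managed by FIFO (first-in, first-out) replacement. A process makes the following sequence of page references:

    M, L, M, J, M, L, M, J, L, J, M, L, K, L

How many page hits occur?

M -> miss, frames [M]
L -> miss, frames [M, L]
M -> hit
J -> miss, frames [M, L, J]
M -> hit
L -> hit
M -> hit
J -> hit
L -> hit
J -> hit
M -> hit
L -> hit
K -> miss, evict M, frames [L, J, K]
L -> hit
Hits: 10.

10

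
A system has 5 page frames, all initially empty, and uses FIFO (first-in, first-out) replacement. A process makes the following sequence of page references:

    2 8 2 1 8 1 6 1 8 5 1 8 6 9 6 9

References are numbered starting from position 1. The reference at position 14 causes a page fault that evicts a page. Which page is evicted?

pos 1: 2 -> fault, frames {2}
pos 2: 8 -> fault, frames {2,8}
pos 3: 2 -> hit
pos 4: 1 -> fault, frames {2,8,1}
pos 5: 8 -> hit
pos 6: 1 -> hit
pos 7: 6 -> fault, frames {2,8,1,6}
pos 8: 1 -> hit
pos 9: 8 -> hit
pos 10: 5 -> fault, frames {2,8,1,6,5}
pos 11: 1 -> hit
pos 12: 8 -> hit
pos 13: 6 -> hit
pos 14: 9 -> fault, evict 2, frames {8,1,6,5,9}
At position 14, page 2 is evicted.

2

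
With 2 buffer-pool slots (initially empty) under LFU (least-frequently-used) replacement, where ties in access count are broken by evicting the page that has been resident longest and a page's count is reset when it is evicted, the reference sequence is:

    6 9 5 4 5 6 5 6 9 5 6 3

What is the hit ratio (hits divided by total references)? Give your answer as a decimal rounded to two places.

6 → fault, frames [6]
9 → fault, frames [6, 9]
5 → fault, evict 6, frames [9, 5]
4 → fault, evict 9, frames [5, 4]
5 → hit
6 → fault, evict 4, frames [5, 6]
5 → hit
6 → hit
9 → fault, evict 6, frames [5, 9]
5 → hit
6 → fault, evict 9, frames [5, 6]
3 → fault, evict 6, frames [5, 3]
Hits: 4 of 12 references → 4/12 = 0.3333.

0.33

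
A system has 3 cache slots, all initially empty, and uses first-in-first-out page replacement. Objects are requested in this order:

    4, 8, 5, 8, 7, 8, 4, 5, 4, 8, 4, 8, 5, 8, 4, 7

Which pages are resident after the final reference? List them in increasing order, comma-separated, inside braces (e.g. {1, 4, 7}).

{5, 7, 8}

4: miss, frames {4}
8: miss, frames {4,8}
5: miss, frames {4,8,5}
8: hit
7: miss, evict 4, frames {8,5,7}
8: hit
4: miss, evict 8, frames {5,7,4}
5: hit
4: hit
8: miss, evict 5, frames {7,4,8}
4: hit
8: hit
5: miss, evict 7, frames {4,8,5}
8: hit
4: hit
7: miss, evict 4, frames {8,5,7}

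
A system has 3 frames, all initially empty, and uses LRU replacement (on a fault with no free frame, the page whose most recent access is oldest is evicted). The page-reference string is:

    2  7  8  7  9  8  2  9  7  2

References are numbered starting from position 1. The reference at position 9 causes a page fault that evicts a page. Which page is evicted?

8

pos 1: 2: fault, frames {2}
pos 2: 7: fault, frames {2,7}
pos 3: 8: fault, frames {2,7,8}
pos 4: 7: hit
pos 5: 9: fault, evict 2, frames {8,7,9}
pos 6: 8: hit
pos 7: 2: fault, evict 7, frames {9,8,2}
pos 8: 9: hit
pos 9: 7: fault, evict 8, frames {2,9,7}
At position 9, page 8 is evicted.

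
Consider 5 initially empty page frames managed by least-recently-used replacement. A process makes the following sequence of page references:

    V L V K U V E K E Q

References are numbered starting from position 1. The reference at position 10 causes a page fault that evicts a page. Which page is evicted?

L

pos 1: V → fault, frames [V]
pos 2: L → fault, frames [V, L]
pos 3: V → hit
pos 4: K → fault, frames [L, V, K]
pos 5: U → fault, frames [L, V, K, U]
pos 6: V → hit
pos 7: E → fault, frames [L, K, U, V, E]
pos 8: K → hit
pos 9: E → hit
pos 10: Q → fault, evict L, frames [U, V, K, E, Q]
At position 10, page L is evicted.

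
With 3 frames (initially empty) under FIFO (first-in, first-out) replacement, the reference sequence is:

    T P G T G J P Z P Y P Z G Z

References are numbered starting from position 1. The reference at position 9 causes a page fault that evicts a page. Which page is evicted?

pos 1: T → fault, frames {T}
pos 2: P → fault, frames {T,P}
pos 3: G → fault, frames {T,P,G}
pos 4: T → hit
pos 5: G → hit
pos 6: J → fault, evict T, frames {P,G,J}
pos 7: P → hit
pos 8: Z → fault, evict P, frames {G,J,Z}
pos 9: P → fault, evict G, frames {J,Z,P}
At position 9, page G is evicted.

G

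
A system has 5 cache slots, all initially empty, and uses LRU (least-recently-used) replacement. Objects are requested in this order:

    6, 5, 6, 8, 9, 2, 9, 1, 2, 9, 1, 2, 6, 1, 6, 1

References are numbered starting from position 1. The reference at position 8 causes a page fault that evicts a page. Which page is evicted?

5

pos 1: 6: fault, frames (6)
pos 2: 5: fault, frames (6 5)
pos 3: 6: hit
pos 4: 8: fault, frames (5 6 8)
pos 5: 9: fault, frames (5 6 8 9)
pos 6: 2: fault, frames (5 6 8 9 2)
pos 7: 9: hit
pos 8: 1: fault, evict 5, frames (6 8 2 9 1)
At position 8, page 5 is evicted.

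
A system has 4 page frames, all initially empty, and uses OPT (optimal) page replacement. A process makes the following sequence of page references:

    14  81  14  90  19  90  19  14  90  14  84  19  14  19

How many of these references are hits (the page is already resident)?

14 -> miss, frames {14}
81 -> miss, frames {14,81}
14 -> hit
90 -> miss, frames {14,81,90}
19 -> miss, frames {14,81,90,19}
90 -> hit
19 -> hit
14 -> hit
90 -> hit
14 -> hit
84 -> miss, evict 90, frames {14,81,19,84}
19 -> hit
14 -> hit
19 -> hit
Hits: 9.

9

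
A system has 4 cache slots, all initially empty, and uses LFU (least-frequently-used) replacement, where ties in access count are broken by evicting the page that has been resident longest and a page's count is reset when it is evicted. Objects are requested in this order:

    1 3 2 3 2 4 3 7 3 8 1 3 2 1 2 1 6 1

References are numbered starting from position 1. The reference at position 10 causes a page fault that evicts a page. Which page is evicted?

4

pos 1: 1: fault, frames [1]
pos 2: 3: fault, frames [1, 3]
pos 3: 2: fault, frames [1, 3, 2]
pos 4: 3: hit
pos 5: 2: hit
pos 6: 4: fault, frames [1, 3, 2, 4]
pos 7: 3: hit
pos 8: 7: fault, evict 1, frames [3, 2, 4, 7]
pos 9: 3: hit
pos 10: 8: fault, evict 4, frames [3, 2, 7, 8]
At position 10, page 4 is evicted.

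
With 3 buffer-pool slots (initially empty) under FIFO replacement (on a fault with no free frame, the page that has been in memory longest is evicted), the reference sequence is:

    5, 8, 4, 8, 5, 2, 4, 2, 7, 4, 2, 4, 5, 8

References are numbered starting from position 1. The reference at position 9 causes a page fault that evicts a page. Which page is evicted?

pos 1: 5 -> fault, frames {5}
pos 2: 8 -> fault, frames {5,8}
pos 3: 4 -> fault, frames {5,8,4}
pos 4: 8 -> hit
pos 5: 5 -> hit
pos 6: 2 -> fault, evict 5, frames {8,4,2}
pos 7: 4 -> hit
pos 8: 2 -> hit
pos 9: 7 -> fault, evict 8, frames {4,2,7}
At position 9, page 8 is evicted.

8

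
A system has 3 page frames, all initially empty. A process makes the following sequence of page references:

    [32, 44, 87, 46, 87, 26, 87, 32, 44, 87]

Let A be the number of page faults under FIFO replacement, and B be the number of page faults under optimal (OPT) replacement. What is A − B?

Under FIFO: F F F F . F . F F F → 8 faults.
Under OPT: F F F F . F . . F . → 6 faults.
A − B = 8 − 6 = 2.

2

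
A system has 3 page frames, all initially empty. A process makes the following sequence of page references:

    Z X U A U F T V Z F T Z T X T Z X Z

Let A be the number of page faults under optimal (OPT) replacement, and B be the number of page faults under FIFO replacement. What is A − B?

Under OPT: F F F F . F F F . . F . . F . . . . → 9 faults.
Under FIFO: F F F F . F F F F F F . . F . F . . → 12 faults.
A − B = 9 − 12 = -3.

-3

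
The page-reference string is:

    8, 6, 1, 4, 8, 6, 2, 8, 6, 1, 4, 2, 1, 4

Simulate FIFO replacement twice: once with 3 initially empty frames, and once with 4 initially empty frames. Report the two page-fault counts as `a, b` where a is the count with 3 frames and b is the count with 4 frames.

9, 10

3 frames: F F F F F F F . . F F . . . → 9 faults.
4 frames: F F F F . . F F F F F F . . → 10 faults.
10 > 9: adding a frame increased faults — Belady's anomaly.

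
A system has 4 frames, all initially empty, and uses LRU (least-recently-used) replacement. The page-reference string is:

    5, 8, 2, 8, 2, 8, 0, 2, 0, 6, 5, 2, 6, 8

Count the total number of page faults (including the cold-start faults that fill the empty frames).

5 → miss, frames (5)
8 → miss, frames (5 8)
2 → miss, frames (5 8 2)
8 → hit
2 → hit
8 → hit
0 → miss, frames (5 2 8 0)
2 → hit
0 → hit
6 → miss, evict 5, frames (8 2 0 6)
5 → miss, evict 8, frames (2 0 6 5)
2 → hit
6 → hit
8 → miss, evict 0, frames (5 2 6 8)
Page faults: 7.

7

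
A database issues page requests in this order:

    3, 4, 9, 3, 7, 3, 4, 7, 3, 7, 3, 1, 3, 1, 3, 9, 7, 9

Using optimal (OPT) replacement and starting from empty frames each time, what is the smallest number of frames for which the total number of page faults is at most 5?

4

f=1: 18 faults
f=2: 9 faults
f=3: 6 faults
f=4: 5 faults
f=5: 5 faults
Smallest f with faults ≤ 5 is 4.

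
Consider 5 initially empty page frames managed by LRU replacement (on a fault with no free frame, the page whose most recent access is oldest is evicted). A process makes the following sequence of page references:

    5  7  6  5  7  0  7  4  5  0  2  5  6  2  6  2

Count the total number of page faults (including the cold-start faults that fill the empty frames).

7

5: fault, frames {5}
7: fault, frames {5,7}
6: fault, frames {5,7,6}
5: hit
7: hit
0: fault, frames {6,5,7,0}
7: hit
4: fault, frames {6,5,0,7,4}
5: hit
0: hit
2: fault, evict 6, frames {7,4,5,0,2}
5: hit
6: fault, evict 7, frames {4,0,2,5,6}
2: hit
6: hit
2: hit
Page faults: 7.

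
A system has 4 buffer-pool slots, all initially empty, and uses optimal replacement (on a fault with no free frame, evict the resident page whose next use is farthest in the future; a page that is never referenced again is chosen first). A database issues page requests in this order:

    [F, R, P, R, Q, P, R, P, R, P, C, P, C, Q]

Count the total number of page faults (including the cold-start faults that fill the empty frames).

5

F: fault, frames [F]
R: fault, frames [F, R]
P: fault, frames [F, R, P]
R: hit
Q: fault, frames [F, R, P, Q]
P: hit
R: hit
P: hit
R: hit
P: hit
C: fault, evict R, frames [F, P, Q, C]
P: hit
C: hit
Q: hit
Page faults: 5.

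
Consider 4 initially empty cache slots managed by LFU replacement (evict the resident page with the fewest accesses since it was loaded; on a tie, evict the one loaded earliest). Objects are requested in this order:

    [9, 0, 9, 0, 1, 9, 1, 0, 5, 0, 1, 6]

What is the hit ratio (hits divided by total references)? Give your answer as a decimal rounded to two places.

9: miss, frames {9}
0: miss, frames {9,0}
9: hit
0: hit
1: miss, frames {9,0,1}
9: hit
1: hit
0: hit
5: miss, frames {9,0,1,5}
0: hit
1: hit
6: miss, evict 5, frames {9,0,1,6}
Hits: 7 of 12 references → 7/12 = 0.5833.

0.58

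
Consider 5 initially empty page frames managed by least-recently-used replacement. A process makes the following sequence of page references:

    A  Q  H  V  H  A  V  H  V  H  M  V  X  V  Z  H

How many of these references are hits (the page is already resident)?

A -> fault, frames {A}
Q -> fault, frames {A,Q}
H -> fault, frames {A,Q,H}
V -> fault, frames {A,Q,H,V}
H -> hit
A -> hit
V -> hit
H -> hit
V -> hit
H -> hit
M -> fault, frames {Q,A,V,H,M}
V -> hit
X -> fault, evict Q, frames {A,H,M,V,X}
V -> hit
Z -> fault, evict A, frames {H,M,X,V,Z}
H -> hit
Hits: 9.

9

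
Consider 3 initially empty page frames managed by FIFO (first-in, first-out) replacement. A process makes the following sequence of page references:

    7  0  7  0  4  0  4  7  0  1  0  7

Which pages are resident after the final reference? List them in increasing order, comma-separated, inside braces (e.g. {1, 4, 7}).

{1, 4, 7}

7 -> fault, frames (7)
0 -> fault, frames (7 0)
7 -> hit
0 -> hit
4 -> fault, frames (7 0 4)
0 -> hit
4 -> hit
7 -> hit
0 -> hit
1 -> fault, evict 7, frames (0 4 1)
0 -> hit
7 -> fault, evict 0, frames (4 1 7)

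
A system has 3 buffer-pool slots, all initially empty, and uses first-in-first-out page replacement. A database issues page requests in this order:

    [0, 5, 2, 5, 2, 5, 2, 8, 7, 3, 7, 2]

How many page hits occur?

5

0 → miss, frames {0}
5 → miss, frames {0,5}
2 → miss, frames {0,5,2}
5 → hit
2 → hit
5 → hit
2 → hit
8 → miss, evict 0, frames {5,2,8}
7 → miss, evict 5, frames {2,8,7}
3 → miss, evict 2, frames {8,7,3}
7 → hit
2 → miss, evict 8, frames {7,3,2}
Hits: 5.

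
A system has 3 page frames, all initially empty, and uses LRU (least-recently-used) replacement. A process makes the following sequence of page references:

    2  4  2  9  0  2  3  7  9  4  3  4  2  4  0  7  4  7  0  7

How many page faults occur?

2 -> miss, frames (2)
4 -> miss, frames (2 4)
2 -> hit
9 -> miss, frames (4 2 9)
0 -> miss, evict 4, frames (2 9 0)
2 -> hit
3 -> miss, evict 9, frames (0 2 3)
7 -> miss, evict 0, frames (2 3 7)
9 -> miss, evict 2, frames (3 7 9)
4 -> miss, evict 3, frames (7 9 4)
3 -> miss, evict 7, frames (9 4 3)
4 -> hit
2 -> miss, evict 9, frames (3 4 2)
4 -> hit
0 -> miss, evict 3, frames (2 4 0)
7 -> miss, evict 2, frames (4 0 7)
4 -> hit
7 -> hit
0 -> hit
7 -> hit
Page faults: 12.

12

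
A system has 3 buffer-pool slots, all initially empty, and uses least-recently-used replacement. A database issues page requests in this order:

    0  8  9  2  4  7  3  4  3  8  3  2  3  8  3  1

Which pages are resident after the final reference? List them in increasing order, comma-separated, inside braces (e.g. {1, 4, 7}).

0 → fault, frames [0]
8 → fault, frames [0, 8]
9 → fault, frames [0, 8, 9]
2 → fault, evict 0, frames [8, 9, 2]
4 → fault, evict 8, frames [9, 2, 4]
7 → fault, evict 9, frames [2, 4, 7]
3 → fault, evict 2, frames [4, 7, 3]
4 → hit
3 → hit
8 → fault, evict 7, frames [4, 3, 8]
3 → hit
2 → fault, evict 4, frames [8, 3, 2]
3 → hit
8 → hit
3 → hit
1 → fault, evict 2, frames [8, 3, 1]

{1, 3, 8}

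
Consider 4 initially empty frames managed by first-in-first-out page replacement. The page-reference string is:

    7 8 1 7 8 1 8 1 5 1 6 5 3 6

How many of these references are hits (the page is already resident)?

7 → miss, frames (7)
8 → miss, frames (7 8)
1 → miss, frames (7 8 1)
7 → hit
8 → hit
1 → hit
8 → hit
1 → hit
5 → miss, frames (7 8 1 5)
1 → hit
6 → miss, evict 7, frames (8 1 5 6)
5 → hit
3 → miss, evict 8, frames (1 5 6 3)
6 → hit
Hits: 8.

8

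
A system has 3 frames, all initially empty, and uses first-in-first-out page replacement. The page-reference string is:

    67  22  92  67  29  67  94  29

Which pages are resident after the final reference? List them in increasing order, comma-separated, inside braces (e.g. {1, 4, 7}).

67: miss, frames (67)
22: miss, frames (67 22)
92: miss, frames (67 22 92)
67: hit
29: miss, evict 67, frames (22 92 29)
67: miss, evict 22, frames (92 29 67)
94: miss, evict 92, frames (29 67 94)
29: hit

{29, 67, 94}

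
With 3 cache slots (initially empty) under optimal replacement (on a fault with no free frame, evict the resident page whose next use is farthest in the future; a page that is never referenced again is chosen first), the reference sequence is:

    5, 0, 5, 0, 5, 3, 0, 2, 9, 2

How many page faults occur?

5

5: miss, frames (5)
0: miss, frames (5 0)
5: hit
0: hit
5: hit
3: miss, frames (5 0 3)
0: hit
2: miss, evict 3, frames (5 0 2)
9: miss, evict 0, frames (5 2 9)
2: hit
Page faults: 5.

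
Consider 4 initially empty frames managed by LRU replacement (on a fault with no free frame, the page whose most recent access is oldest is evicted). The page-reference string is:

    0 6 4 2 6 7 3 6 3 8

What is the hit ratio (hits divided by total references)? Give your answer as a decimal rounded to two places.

0 -> miss, frames (0)
6 -> miss, frames (0 6)
4 -> miss, frames (0 6 4)
2 -> miss, frames (0 6 4 2)
6 -> hit
7 -> miss, evict 0, frames (4 2 6 7)
3 -> miss, evict 4, frames (2 6 7 3)
6 -> hit
3 -> hit
8 -> miss, evict 2, frames (7 6 3 8)
Hits: 3 of 10 references → 3/10 = 0.3000.

0.30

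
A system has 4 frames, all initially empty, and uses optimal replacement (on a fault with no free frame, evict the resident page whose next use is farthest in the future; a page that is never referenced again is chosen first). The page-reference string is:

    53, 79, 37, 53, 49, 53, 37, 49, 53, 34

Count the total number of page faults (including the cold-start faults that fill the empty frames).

53 → miss, frames [53]
79 → miss, frames [53, 79]
37 → miss, frames [53, 79, 37]
53 → hit
49 → miss, frames [53, 79, 37, 49]
53 → hit
37 → hit
49 → hit
53 → hit
34 → miss, evict 49, frames [53, 79, 37, 34]
Page faults: 5.

5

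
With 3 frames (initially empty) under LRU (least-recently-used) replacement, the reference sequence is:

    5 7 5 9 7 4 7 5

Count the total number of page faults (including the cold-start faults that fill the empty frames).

5 → fault, frames {5}
7 → fault, frames {5,7}
5 → hit
9 → fault, frames {7,5,9}
7 → hit
4 → fault, evict 5, frames {9,7,4}
7 → hit
5 → fault, evict 9, frames {4,7,5}
Page faults: 5.

5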